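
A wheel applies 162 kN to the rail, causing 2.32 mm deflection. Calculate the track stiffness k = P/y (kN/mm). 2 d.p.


Track stiffness k = P / y
k = 162 / 2.32
k = 69.83 kN/mm

69.83


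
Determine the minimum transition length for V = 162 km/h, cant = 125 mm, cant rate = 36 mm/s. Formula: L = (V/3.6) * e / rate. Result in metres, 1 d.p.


Convert speed: V = 162 / 3.6 = 45.0 m/s
L = 45.0 * 125 / 36
L = 5625.0 / 36
L = 156.3 m

156.3


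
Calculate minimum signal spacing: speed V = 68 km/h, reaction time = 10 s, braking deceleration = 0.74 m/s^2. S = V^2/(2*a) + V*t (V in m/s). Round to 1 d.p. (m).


V = 68 / 3.6 = 18.8889 m/s
Braking distance = 18.8889^2 / (2*0.74) = 241.0744 m
Sighting distance = 18.8889 * 10 = 188.8889 m
S = 241.0744 + 188.8889 = 430.0 m

430.0


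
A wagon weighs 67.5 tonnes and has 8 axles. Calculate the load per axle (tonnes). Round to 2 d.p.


Load per axle = total weight / number of axles
Load = 67.5 / 8
Load = 8.44 tonnes

8.44


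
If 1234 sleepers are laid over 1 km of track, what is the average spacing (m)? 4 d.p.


Spacing = 1000 m / number of sleepers
Spacing = 1000 / 1234
Spacing = 0.8104 m

0.8104


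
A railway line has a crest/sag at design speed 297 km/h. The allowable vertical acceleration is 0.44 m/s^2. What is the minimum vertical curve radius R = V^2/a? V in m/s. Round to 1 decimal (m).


Convert speed: V = 297 / 3.6 = 82.5 m/s
V^2 = 6806.25 m^2/s^2
R_v = 6806.25 / 0.44
R_v = 15468.8 m

15468.8


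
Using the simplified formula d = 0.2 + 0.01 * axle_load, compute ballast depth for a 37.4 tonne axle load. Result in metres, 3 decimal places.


d = 0.2 + 0.01 * 37.4
d = 0.2 + 0.374
d = 0.574 m

0.574


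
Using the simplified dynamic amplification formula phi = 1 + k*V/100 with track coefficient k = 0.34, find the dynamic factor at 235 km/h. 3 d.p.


phi = 1 + k * V / 100
phi = 1 + 0.34 * 235 / 100
phi = 1 + 0.799
phi = 1.799

1.799


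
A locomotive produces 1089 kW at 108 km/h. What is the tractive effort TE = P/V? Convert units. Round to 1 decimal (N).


Convert: P = 1089 kW = 1089000 W
V = 108 / 3.6 = 30.0 m/s
TE = 1089000 / 30.0
TE = 36300.0 N

36300.0


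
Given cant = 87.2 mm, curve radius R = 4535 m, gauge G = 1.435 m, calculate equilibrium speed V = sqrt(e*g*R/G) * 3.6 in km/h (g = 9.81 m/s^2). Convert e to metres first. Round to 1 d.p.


Convert cant: e = 87.2 mm = 0.0872 m
V_ms = sqrt(0.0872 * 9.81 * 4535 / 1.435)
V_ms = sqrt(2703.403568) = 51.9943 m/s
V = 51.9943 * 3.6 = 187.2 km/h

187.2


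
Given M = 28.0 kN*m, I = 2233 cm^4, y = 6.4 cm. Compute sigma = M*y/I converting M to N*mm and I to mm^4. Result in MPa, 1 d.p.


Convert units:
M = 28.0 kN*m = 28000000 N*mm
y = 6.4 cm = 64 mm
I = 2233 cm^4 = 22330000 mm^4
sigma = 28000000 * 64 / 22330000
sigma = 80.3 MPa

80.3


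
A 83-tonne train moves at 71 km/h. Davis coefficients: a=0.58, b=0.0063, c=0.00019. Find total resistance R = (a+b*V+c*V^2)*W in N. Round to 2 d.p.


b*V = 0.0063 * 71 = 0.4473
c*V^2 = 0.00019 * 5041 = 0.95779
R_per_t = 0.58 + 0.4473 + 0.95779 = 1.98509 N/t
R_total = 1.98509 * 83 = 164.76 N

164.76


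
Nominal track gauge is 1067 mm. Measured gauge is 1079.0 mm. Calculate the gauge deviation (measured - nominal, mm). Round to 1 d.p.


Deviation = measured - nominal
Deviation = 1079.0 - 1067
Deviation = 12.0 mm

12.0


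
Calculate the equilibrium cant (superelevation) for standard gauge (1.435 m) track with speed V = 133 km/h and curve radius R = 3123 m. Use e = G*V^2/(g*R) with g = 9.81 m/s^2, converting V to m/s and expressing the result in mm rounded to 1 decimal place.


Convert speed: V = 133 / 3.6 = 36.9444 m/s
Apply formula: e = 1.435 * 36.9444^2 / (9.81 * 3123)
e = 1.435 * 1364.892 / 30636.63
e = 0.063931 m = 63.9 mm

63.9


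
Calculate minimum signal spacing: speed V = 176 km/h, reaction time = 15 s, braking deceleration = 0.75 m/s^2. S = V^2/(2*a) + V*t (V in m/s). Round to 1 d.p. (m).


V = 176 / 3.6 = 48.8889 m/s
Braking distance = 48.8889^2 / (2*0.75) = 1593.4156 m
Sighting distance = 48.8889 * 15 = 733.3333 m
S = 1593.4156 + 733.3333 = 2326.7 m

2326.7


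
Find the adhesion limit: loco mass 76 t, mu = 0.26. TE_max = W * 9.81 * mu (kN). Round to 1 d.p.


TE_max = W * g * mu
TE_max = 76 * 9.81 * 0.26
TE_max = 745.56 * 0.26
TE_max = 193.8 kN

193.8


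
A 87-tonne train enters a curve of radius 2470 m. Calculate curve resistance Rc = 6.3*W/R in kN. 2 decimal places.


Rc = 6.3 * W / R
Rc = 6.3 * 87 / 2470
Rc = 548.1 / 2470
Rc = 0.22 kN

0.22


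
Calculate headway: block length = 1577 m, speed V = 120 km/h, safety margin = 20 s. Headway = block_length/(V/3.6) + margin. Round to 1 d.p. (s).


V = 120 / 3.6 = 33.3333 m/s
Block traversal time = 1577 / 33.3333 = 47.31 s
Headway = 47.31 + 20
Headway = 67.3 s

67.3


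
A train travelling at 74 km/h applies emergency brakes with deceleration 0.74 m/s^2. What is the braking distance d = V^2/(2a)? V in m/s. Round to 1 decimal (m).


Convert speed: V = 74 / 3.6 = 20.5556 m/s
V^2 = 422.5309
d = 422.5309 / (2 * 0.74)
d = 422.5309 / 1.48
d = 285.5 m

285.5


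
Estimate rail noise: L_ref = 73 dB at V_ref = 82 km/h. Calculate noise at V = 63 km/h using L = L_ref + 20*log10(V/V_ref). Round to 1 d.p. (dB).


V/V_ref = 63 / 82 = 0.768293
log10(0.768293) = -0.114473
20 * -0.114473 = -2.2895
L = 73 + -2.2895 = 70.7 dB

70.7


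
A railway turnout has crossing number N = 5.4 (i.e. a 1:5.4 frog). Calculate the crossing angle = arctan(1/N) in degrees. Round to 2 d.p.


1/N = 1/5.4 = 0.185185
angle = arctan(0.185185) = 0.183111 rad
angle = 0.183111 * 180/pi = 10.49 degrees

10.49


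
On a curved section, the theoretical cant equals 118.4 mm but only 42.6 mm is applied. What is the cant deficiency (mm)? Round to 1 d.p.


Cant deficiency = equilibrium cant - actual cant
CD = 118.4 - 42.6
CD = 75.8 mm

75.8


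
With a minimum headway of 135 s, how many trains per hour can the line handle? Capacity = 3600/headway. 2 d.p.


Capacity = 3600 / headway
Capacity = 3600 / 135
Capacity = 26.67 trains/hour

26.67


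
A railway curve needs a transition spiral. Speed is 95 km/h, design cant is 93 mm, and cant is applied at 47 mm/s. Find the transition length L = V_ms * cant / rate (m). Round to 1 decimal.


Convert speed: V = 95 / 3.6 = 26.3889 m/s
L = 26.3889 * 93 / 47
L = 2454.1667 / 47
L = 52.2 m

52.2


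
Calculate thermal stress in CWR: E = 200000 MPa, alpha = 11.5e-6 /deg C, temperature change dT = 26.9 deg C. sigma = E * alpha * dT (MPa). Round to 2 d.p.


sigma = E * alpha * dT
sigma = 200000 * 11.5e-6 * 26.9
sigma = 2.3 * 26.9
sigma = 61.87 MPa

61.87


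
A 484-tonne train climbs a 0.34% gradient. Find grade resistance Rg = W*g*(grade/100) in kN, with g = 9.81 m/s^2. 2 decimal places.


Rg = W * 9.81 * grade / 100
Rg = 484 * 9.81 * 0.34 / 100
Rg = 4748.04 * 0.0034
Rg = 16.14 kN

16.14


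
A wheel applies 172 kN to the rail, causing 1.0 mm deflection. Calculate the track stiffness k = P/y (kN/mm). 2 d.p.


Track stiffness k = P / y
k = 172 / 1.0
k = 172.00 kN/mm

172.00


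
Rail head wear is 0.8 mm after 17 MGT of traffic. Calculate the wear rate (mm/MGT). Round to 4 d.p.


Wear rate = total wear / cumulative tonnage
Rate = 0.8 / 17
Rate = 0.0471 mm/MGT

0.0471


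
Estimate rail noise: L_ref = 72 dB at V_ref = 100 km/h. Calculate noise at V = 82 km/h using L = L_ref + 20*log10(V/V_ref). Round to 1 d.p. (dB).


V/V_ref = 82 / 100 = 0.82
log10(0.82) = -0.086186
20 * -0.086186 = -1.7237
L = 72 + -1.7237 = 70.3 dB

70.3


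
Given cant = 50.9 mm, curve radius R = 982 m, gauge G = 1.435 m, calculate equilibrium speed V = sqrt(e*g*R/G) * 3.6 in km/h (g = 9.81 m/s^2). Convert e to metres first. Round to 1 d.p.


Convert cant: e = 50.9 mm = 0.0509 m
V_ms = sqrt(0.0509 * 9.81 * 982 / 1.435)
V_ms = sqrt(341.7011) = 18.4852 m/s
V = 18.4852 * 3.6 = 66.5 km/h

66.5


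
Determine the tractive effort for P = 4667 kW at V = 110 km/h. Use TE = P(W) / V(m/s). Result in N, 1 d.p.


Convert: P = 4667 kW = 4667000 W
V = 110 / 3.6 = 30.5556 m/s
TE = 4667000 / 30.5556
TE = 152738.2 N

152738.2


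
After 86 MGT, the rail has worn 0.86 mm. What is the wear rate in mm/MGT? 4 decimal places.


Wear rate = total wear / cumulative tonnage
Rate = 0.86 / 86
Rate = 0.0100 mm/MGT

0.0100


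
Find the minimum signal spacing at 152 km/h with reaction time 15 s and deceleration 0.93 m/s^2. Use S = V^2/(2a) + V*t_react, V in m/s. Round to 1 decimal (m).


V = 152 / 3.6 = 42.2222 m/s
Braking distance = 42.2222^2 / (2*0.93) = 958.4495 m
Sighting distance = 42.2222 * 15 = 633.3333 m
S = 958.4495 + 633.3333 = 1591.8 m

1591.8


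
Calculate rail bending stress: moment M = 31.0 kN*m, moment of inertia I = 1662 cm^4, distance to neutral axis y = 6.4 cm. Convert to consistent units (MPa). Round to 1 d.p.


Convert units:
M = 31.0 kN*m = 31000000 N*mm
y = 6.4 cm = 64 mm
I = 1662 cm^4 = 16620000 mm^4
sigma = 31000000 * 64 / 16620000
sigma = 119.4 MPa

119.4


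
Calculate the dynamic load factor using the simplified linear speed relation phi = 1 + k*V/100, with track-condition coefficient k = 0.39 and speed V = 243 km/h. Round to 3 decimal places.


phi = 1 + k * V / 100
phi = 1 + 0.39 * 243 / 100
phi = 1 + 0.9477
phi = 1.948

1.948


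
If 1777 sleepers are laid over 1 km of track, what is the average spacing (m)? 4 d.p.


Spacing = 1000 m / number of sleepers
Spacing = 1000 / 1777
Spacing = 0.5627 m

0.5627


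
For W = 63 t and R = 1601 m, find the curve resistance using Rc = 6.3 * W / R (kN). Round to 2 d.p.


Rc = 6.3 * W / R
Rc = 6.3 * 63 / 1601
Rc = 396.9 / 1601
Rc = 0.25 kN

0.25


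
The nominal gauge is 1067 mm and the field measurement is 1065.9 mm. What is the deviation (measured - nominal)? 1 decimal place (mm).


Deviation = measured - nominal
Deviation = 1065.9 - 1067
Deviation = -1.1 mm

-1.1


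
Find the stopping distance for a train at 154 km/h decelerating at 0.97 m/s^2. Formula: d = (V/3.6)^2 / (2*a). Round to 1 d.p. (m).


Convert speed: V = 154 / 3.6 = 42.7778 m/s
V^2 = 1829.9383
d = 1829.9383 / (2 * 0.97)
d = 1829.9383 / 1.94
d = 943.3 m

943.3


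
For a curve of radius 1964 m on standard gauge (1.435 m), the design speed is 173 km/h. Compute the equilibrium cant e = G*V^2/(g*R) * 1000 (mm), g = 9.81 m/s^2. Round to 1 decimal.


Convert speed: V = 173 / 3.6 = 48.0556 m/s
Apply formula: e = 1.435 * 48.0556^2 / (9.81 * 1964)
e = 1.435 * 2309.3364 / 19266.84
e = 0.172 m = 172.0 mm

172.0


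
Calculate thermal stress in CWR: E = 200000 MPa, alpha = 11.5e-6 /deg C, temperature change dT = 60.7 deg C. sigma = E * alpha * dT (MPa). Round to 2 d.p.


sigma = E * alpha * dT
sigma = 200000 * 11.5e-6 * 60.7
sigma = 2.3 * 60.7
sigma = 139.61 MPa

139.61


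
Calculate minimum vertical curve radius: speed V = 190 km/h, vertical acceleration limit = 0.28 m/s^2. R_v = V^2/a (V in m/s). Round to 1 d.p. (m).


Convert speed: V = 190 / 3.6 = 52.7778 m/s
V^2 = 2785.4938 m^2/s^2
R_v = 2785.4938 / 0.28
R_v = 9948.2 m

9948.2


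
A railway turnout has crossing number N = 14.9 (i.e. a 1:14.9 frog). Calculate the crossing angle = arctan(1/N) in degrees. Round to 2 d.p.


1/N = 1/14.9 = 0.067114
angle = arctan(0.067114) = 0.067014 rad
angle = 0.067014 * 180/pi = 3.84 degrees

3.84


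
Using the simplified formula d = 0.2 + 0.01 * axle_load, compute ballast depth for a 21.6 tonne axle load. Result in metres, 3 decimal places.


d = 0.2 + 0.01 * 21.6
d = 0.2 + 0.216
d = 0.416 m

0.416


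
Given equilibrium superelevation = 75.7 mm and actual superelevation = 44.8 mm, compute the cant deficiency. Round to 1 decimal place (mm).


Cant deficiency = equilibrium cant - actual cant
CD = 75.7 - 44.8
CD = 30.9 mm

30.9


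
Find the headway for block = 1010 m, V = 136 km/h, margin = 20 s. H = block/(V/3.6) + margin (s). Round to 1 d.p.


V = 136 / 3.6 = 37.7778 m/s
Block traversal time = 1010 / 37.7778 = 26.7353 s
Headway = 26.7353 + 20
Headway = 46.7 s

46.7


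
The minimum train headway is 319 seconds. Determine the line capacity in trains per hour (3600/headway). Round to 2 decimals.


Capacity = 3600 / headway
Capacity = 3600 / 319
Capacity = 11.29 trains/hour

11.29


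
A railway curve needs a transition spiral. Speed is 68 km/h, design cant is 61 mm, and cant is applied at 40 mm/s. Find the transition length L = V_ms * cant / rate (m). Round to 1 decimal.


Convert speed: V = 68 / 3.6 = 18.8889 m/s
L = 18.8889 * 61 / 40
L = 1152.2222 / 40
L = 28.8 m

28.8


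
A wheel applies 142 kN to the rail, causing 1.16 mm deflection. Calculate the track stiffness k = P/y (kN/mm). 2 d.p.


Track stiffness k = P / y
k = 142 / 1.16
k = 122.41 kN/mm

122.41


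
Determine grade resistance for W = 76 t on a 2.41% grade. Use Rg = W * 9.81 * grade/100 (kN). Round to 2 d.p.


Rg = W * 9.81 * grade / 100
Rg = 76 * 9.81 * 2.41 / 100
Rg = 745.56 * 0.0241
Rg = 17.97 kN

17.97


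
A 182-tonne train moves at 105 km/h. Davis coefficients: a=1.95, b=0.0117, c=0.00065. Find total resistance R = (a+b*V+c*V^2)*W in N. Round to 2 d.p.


b*V = 0.0117 * 105 = 1.2285
c*V^2 = 0.00065 * 11025 = 7.16625
R_per_t = 1.95 + 1.2285 + 7.16625 = 10.34475 N/t
R_total = 10.34475 * 182 = 1882.74 N

1882.74


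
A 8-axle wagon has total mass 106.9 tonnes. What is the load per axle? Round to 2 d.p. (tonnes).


Load per axle = total weight / number of axles
Load = 106.9 / 8
Load = 13.36 tonnes

13.36


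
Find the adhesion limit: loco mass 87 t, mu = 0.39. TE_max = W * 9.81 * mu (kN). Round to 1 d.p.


TE_max = W * g * mu
TE_max = 87 * 9.81 * 0.39
TE_max = 853.47 * 0.39
TE_max = 332.9 kN

332.9


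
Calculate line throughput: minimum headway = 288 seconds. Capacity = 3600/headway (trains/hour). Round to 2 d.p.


Capacity = 3600 / headway
Capacity = 3600 / 288
Capacity = 12.50 trains/hour

12.50


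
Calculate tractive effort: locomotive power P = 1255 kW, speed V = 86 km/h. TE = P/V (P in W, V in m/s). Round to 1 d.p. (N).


Convert: P = 1255 kW = 1255000 W
V = 86 / 3.6 = 23.8889 m/s
TE = 1255000 / 23.8889
TE = 52534.9 N

52534.9


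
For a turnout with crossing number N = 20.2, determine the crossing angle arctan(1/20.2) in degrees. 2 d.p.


1/N = 1/20.2 = 0.049505
angle = arctan(0.049505) = 0.049465 rad
angle = 0.049465 * 180/pi = 2.83 degrees

2.83


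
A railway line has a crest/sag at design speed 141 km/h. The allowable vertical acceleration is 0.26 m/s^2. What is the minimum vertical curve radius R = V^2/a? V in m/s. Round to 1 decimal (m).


Convert speed: V = 141 / 3.6 = 39.1667 m/s
V^2 = 1534.0278 m^2/s^2
R_v = 1534.0278 / 0.26
R_v = 5900.1 m

5900.1


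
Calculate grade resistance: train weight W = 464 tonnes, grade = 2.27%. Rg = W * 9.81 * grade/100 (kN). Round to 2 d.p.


Rg = W * 9.81 * grade / 100
Rg = 464 * 9.81 * 2.27 / 100
Rg = 4551.84 * 0.0227
Rg = 103.33 kN

103.33


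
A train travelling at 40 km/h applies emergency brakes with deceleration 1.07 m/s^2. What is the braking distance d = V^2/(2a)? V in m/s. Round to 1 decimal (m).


Convert speed: V = 40 / 3.6 = 11.1111 m/s
V^2 = 123.4568
d = 123.4568 / (2 * 1.07)
d = 123.4568 / 2.14
d = 57.7 m

57.7


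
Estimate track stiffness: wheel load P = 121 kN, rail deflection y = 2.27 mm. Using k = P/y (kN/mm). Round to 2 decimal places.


Track stiffness k = P / y
k = 121 / 2.27
k = 53.30 kN/mm

53.30


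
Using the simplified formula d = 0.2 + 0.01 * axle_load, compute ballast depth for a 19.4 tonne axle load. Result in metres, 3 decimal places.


d = 0.2 + 0.01 * 19.4
d = 0.2 + 0.194
d = 0.394 m

0.394


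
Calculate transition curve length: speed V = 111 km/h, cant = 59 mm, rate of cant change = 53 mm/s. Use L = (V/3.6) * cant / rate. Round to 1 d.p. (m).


Convert speed: V = 111 / 3.6 = 30.8333 m/s
L = 30.8333 * 59 / 53
L = 1819.1667 / 53
L = 34.3 m

34.3


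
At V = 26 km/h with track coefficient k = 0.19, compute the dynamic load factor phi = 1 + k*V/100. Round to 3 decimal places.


phi = 1 + k * V / 100
phi = 1 + 0.19 * 26 / 100
phi = 1 + 0.0494
phi = 1.049

1.049


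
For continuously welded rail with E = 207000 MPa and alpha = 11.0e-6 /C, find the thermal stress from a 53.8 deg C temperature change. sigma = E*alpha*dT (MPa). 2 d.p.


sigma = E * alpha * dT
sigma = 207000 * 11.0e-6 * 53.8
sigma = 2.277 * 53.8
sigma = 122.50 MPa

122.50


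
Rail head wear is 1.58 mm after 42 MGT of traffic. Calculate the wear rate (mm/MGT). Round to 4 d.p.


Wear rate = total wear / cumulative tonnage
Rate = 1.58 / 42
Rate = 0.0376 mm/MGT

0.0376


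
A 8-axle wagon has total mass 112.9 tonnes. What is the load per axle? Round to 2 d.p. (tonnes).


Load per axle = total weight / number of axles
Load = 112.9 / 8
Load = 14.11 tonnes

14.11


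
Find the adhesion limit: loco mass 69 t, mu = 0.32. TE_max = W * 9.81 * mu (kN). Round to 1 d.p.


TE_max = W * g * mu
TE_max = 69 * 9.81 * 0.32
TE_max = 676.89 * 0.32
TE_max = 216.6 kN

216.6


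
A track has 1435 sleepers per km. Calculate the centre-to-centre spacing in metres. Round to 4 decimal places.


Spacing = 1000 m / number of sleepers
Spacing = 1000 / 1435
Spacing = 0.6969 m

0.6969


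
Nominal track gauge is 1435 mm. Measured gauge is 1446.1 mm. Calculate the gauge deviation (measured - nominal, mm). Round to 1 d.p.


Deviation = measured - nominal
Deviation = 1446.1 - 1435
Deviation = 11.1 mm

11.1


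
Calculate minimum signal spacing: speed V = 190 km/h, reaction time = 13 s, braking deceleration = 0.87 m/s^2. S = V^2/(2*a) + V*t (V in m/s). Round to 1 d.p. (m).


V = 190 / 3.6 = 52.7778 m/s
Braking distance = 52.7778^2 / (2*0.87) = 1600.8585 m
Sighting distance = 52.7778 * 13 = 686.1111 m
S = 1600.8585 + 686.1111 = 2287.0 m

2287.0


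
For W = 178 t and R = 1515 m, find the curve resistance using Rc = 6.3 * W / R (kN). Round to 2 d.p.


Rc = 6.3 * W / R
Rc = 6.3 * 178 / 1515
Rc = 1121.4 / 1515
Rc = 0.74 kN

0.74


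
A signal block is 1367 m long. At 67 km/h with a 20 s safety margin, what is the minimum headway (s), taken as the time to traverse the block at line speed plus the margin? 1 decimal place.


V = 67 / 3.6 = 18.6111 m/s
Block traversal time = 1367 / 18.6111 = 73.4507 s
Headway = 73.4507 + 20
Headway = 93.5 s

93.5


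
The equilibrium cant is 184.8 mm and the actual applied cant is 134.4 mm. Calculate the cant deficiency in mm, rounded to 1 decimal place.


Cant deficiency = equilibrium cant - actual cant
CD = 184.8 - 134.4
CD = 50.4 mm

50.4


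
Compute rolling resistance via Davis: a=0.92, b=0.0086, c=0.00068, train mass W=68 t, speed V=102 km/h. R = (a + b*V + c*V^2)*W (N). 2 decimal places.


b*V = 0.0086 * 102 = 0.8772
c*V^2 = 0.00068 * 10404 = 7.07472
R_per_t = 0.92 + 0.8772 + 7.07472 = 8.87192 N/t
R_total = 8.87192 * 68 = 603.29 N

603.29


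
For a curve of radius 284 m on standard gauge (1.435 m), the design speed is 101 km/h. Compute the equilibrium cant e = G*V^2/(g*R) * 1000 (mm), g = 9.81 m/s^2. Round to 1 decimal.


Convert speed: V = 101 / 3.6 = 28.0556 m/s
Apply formula: e = 1.435 * 28.0556^2 / (9.81 * 284)
e = 1.435 * 787.1142 / 2786.04
e = 0.405417 m = 405.4 mm

405.4


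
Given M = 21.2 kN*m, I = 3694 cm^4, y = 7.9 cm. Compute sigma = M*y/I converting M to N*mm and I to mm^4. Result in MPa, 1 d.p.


Convert units:
M = 21.2 kN*m = 21200000 N*mm
y = 7.9 cm = 79 mm
I = 3694 cm^4 = 36940000 mm^4
sigma = 21200000 * 79 / 36940000
sigma = 45.3 MPa

45.3


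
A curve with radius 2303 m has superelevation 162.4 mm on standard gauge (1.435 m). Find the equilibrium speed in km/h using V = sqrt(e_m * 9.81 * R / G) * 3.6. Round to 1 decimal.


Convert cant: e = 162.4 mm = 0.1624 m
V_ms = sqrt(0.1624 * 9.81 * 2303 / 1.435)
V_ms = sqrt(2556.801834) = 50.5648 m/s
V = 50.5648 * 3.6 = 182.0 km/h

182.0


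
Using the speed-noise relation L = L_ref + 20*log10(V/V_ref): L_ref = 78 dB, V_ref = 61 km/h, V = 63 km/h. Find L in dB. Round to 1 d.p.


V/V_ref = 63 / 61 = 1.032787
log10(1.032787) = 0.014011
20 * 0.014011 = 0.2802
L = 78 + 0.2802 = 78.3 dB

78.3


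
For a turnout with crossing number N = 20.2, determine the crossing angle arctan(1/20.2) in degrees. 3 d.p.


1/N = 1/20.2 = 0.049505
angle = arctan(0.049505) = 0.049465 rad
angle = 0.049465 * 180/pi = 2.834 degrees

2.834


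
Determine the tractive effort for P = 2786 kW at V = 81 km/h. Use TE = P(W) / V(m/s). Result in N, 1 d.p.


Convert: P = 2786 kW = 2786000 W
V = 81 / 3.6 = 22.5 m/s
TE = 2786000 / 22.5
TE = 123822.2 N

123822.2


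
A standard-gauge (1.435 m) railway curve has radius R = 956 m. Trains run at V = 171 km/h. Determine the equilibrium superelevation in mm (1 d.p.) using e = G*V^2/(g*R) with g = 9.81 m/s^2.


Convert speed: V = 171 / 3.6 = 47.5 m/s
Apply formula: e = 1.435 * 47.5^2 / (9.81 * 956)
e = 1.435 * 2256.25 / 9378.36
e = 0.345233 m = 345.2 mm

345.2


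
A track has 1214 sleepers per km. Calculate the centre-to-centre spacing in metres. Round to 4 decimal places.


Spacing = 1000 m / number of sleepers
Spacing = 1000 / 1214
Spacing = 0.8237 m

0.8237


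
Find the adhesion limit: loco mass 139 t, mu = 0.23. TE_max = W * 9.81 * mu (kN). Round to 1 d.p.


TE_max = W * g * mu
TE_max = 139 * 9.81 * 0.23
TE_max = 1363.59 * 0.23
TE_max = 313.6 kN

313.6


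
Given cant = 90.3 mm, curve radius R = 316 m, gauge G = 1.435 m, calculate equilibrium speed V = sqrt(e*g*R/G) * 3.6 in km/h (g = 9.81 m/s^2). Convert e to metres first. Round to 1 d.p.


Convert cant: e = 90.3 mm = 0.0903 m
V_ms = sqrt(0.0903 * 9.81 * 316 / 1.435)
V_ms = sqrt(195.070654) = 13.9668 m/s
V = 13.9668 * 3.6 = 50.3 km/h

50.3


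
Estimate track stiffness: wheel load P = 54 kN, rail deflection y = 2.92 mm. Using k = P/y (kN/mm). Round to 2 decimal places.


Track stiffness k = P / y
k = 54 / 2.92
k = 18.49 kN/mm

18.49


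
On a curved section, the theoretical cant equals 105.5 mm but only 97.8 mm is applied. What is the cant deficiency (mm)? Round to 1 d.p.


Cant deficiency = equilibrium cant - actual cant
CD = 105.5 - 97.8
CD = 7.7 mm

7.7


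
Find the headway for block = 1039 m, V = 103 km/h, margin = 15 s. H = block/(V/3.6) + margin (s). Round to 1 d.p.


V = 103 / 3.6 = 28.6111 m/s
Block traversal time = 1039 / 28.6111 = 36.3146 s
Headway = 36.3146 + 15
Headway = 51.3 s

51.3


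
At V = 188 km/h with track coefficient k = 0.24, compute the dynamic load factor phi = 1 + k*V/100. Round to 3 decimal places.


phi = 1 + k * V / 100
phi = 1 + 0.24 * 188 / 100
phi = 1 + 0.4512
phi = 1.451

1.451


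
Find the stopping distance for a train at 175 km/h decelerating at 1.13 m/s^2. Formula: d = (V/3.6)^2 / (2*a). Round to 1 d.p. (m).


Convert speed: V = 175 / 3.6 = 48.6111 m/s
V^2 = 2363.0401
d = 2363.0401 / (2 * 1.13)
d = 2363.0401 / 2.26
d = 1045.6 m

1045.6


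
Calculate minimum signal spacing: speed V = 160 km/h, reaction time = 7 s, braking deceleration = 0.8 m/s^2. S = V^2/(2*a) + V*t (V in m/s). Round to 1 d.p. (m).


V = 160 / 3.6 = 44.4444 m/s
Braking distance = 44.4444^2 / (2*0.8) = 1234.5679 m
Sighting distance = 44.4444 * 7 = 311.1111 m
S = 1234.5679 + 311.1111 = 1545.7 m

1545.7


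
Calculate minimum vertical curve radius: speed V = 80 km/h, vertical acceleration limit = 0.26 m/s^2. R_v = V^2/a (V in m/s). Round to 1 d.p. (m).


Convert speed: V = 80 / 3.6 = 22.2222 m/s
V^2 = 493.8272 m^2/s^2
R_v = 493.8272 / 0.26
R_v = 1899.3 m

1899.3


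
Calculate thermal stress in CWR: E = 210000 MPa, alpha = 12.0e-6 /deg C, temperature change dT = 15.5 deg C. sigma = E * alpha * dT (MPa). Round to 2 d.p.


sigma = E * alpha * dT
sigma = 210000 * 12.0e-6 * 15.5
sigma = 2.52 * 15.5
sigma = 39.06 MPa

39.06


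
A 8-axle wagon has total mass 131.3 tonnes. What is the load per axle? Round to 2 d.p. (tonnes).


Load per axle = total weight / number of axles
Load = 131.3 / 8
Load = 16.41 tonnes

16.41


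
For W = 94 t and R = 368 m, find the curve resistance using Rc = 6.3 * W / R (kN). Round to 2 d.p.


Rc = 6.3 * W / R
Rc = 6.3 * 94 / 368
Rc = 592.2 / 368
Rc = 1.61 kN

1.61


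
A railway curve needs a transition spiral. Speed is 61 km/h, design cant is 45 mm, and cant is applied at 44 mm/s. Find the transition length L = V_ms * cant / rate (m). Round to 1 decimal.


Convert speed: V = 61 / 3.6 = 16.9444 m/s
L = 16.9444 * 45 / 44
L = 762.5 / 44
L = 17.3 m

17.3


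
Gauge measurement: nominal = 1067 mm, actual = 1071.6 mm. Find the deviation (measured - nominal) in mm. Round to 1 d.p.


Deviation = measured - nominal
Deviation = 1071.6 - 1067
Deviation = 4.6 mm

4.6


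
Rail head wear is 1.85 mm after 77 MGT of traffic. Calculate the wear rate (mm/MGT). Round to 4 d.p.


Wear rate = total wear / cumulative tonnage
Rate = 1.85 / 77
Rate = 0.0240 mm/MGT

0.0240


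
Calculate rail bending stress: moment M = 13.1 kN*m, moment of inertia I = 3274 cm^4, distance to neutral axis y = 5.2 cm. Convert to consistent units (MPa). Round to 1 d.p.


Convert units:
M = 13.1 kN*m = 13100000 N*mm
y = 5.2 cm = 52 mm
I = 3274 cm^4 = 32740000 mm^4
sigma = 13100000 * 52 / 32740000
sigma = 20.8 MPa

20.8


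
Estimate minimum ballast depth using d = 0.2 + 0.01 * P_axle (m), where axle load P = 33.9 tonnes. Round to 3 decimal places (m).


d = 0.2 + 0.01 * 33.9
d = 0.2 + 0.339
d = 0.539 m

0.539


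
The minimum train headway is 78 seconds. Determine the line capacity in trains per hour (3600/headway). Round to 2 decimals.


Capacity = 3600 / headway
Capacity = 3600 / 78
Capacity = 46.15 trains/hour

46.15


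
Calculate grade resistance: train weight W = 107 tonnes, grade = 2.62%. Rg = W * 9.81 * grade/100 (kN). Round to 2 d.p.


Rg = W * 9.81 * grade / 100
Rg = 107 * 9.81 * 2.62 / 100
Rg = 1049.67 * 0.0262
Rg = 27.50 kN

27.50


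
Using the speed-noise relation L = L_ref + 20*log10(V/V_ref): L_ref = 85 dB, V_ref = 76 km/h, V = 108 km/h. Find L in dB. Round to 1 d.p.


V/V_ref = 108 / 76 = 1.421053
log10(1.421053) = 0.15261
20 * 0.15261 = 3.0522
L = 85 + 3.0522 = 88.1 dB

88.1


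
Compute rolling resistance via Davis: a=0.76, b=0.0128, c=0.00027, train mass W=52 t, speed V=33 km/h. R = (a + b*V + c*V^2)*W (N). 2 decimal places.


b*V = 0.0128 * 33 = 0.4224
c*V^2 = 0.00027 * 1089 = 0.29403
R_per_t = 0.76 + 0.4224 + 0.29403 = 1.47643 N/t
R_total = 1.47643 * 52 = 76.77 N

76.77


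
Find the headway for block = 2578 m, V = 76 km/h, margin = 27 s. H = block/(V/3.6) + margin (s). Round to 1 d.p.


V = 76 / 3.6 = 21.1111 m/s
Block traversal time = 2578 / 21.1111 = 122.1158 s
Headway = 122.1158 + 27
Headway = 149.1 s

149.1


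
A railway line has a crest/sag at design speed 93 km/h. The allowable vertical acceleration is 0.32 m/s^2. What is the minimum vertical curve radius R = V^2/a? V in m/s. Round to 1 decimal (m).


Convert speed: V = 93 / 3.6 = 25.8333 m/s
V^2 = 667.3611 m^2/s^2
R_v = 667.3611 / 0.32
R_v = 2085.5 m

2085.5


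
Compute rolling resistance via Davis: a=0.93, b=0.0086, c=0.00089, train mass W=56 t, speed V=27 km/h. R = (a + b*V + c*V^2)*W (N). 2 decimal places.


b*V = 0.0086 * 27 = 0.2322
c*V^2 = 0.00089 * 729 = 0.64881
R_per_t = 0.93 + 0.2322 + 0.64881 = 1.81101 N/t
R_total = 1.81101 * 56 = 101.42 N

101.42


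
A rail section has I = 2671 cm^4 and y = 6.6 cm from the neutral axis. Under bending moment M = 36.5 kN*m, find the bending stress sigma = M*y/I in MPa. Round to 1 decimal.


Convert units:
M = 36.5 kN*m = 36500000 N*mm
y = 6.6 cm = 66 mm
I = 2671 cm^4 = 26710000 mm^4
sigma = 36500000 * 66 / 26710000
sigma = 90.2 MPa

90.2


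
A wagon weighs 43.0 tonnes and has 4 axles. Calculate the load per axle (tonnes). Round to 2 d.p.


Load per axle = total weight / number of axles
Load = 43.0 / 4
Load = 10.75 tonnes

10.75


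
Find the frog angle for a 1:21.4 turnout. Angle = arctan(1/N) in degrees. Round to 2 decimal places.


1/N = 1/21.4 = 0.046729
angle = arctan(0.046729) = 0.046695 rad
angle = 0.046695 * 180/pi = 2.68 degrees

2.68


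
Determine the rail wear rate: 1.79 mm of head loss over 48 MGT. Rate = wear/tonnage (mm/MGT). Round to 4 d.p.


Wear rate = total wear / cumulative tonnage
Rate = 1.79 / 48
Rate = 0.0373 mm/MGT

0.0373


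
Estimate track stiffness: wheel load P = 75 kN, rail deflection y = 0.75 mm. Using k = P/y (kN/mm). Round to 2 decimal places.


Track stiffness k = P / y
k = 75 / 0.75
k = 100.00 kN/mm

100.00


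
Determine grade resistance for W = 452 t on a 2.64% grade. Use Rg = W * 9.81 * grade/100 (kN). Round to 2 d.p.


Rg = W * 9.81 * grade / 100
Rg = 452 * 9.81 * 2.64 / 100
Rg = 4434.12 * 0.0264
Rg = 117.06 kN

117.06


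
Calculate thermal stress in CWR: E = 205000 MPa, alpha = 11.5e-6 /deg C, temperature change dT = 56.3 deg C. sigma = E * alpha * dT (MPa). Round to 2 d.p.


sigma = E * alpha * dT
sigma = 205000 * 11.5e-6 * 56.3
sigma = 2.3575 * 56.3
sigma = 132.73 MPa

132.73


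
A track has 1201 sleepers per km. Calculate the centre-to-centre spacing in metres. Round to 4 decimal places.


Spacing = 1000 m / number of sleepers
Spacing = 1000 / 1201
Spacing = 0.8326 m

0.8326


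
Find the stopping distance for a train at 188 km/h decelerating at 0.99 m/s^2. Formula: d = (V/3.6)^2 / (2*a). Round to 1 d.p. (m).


Convert speed: V = 188 / 3.6 = 52.2222 m/s
V^2 = 2727.1605
d = 2727.1605 / (2 * 0.99)
d = 2727.1605 / 1.98
d = 1377.4 m

1377.4


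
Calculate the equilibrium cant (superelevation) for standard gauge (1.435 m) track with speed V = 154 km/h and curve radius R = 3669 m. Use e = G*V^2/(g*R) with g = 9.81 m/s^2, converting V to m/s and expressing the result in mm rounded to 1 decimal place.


Convert speed: V = 154 / 3.6 = 42.7778 m/s
Apply formula: e = 1.435 * 42.7778^2 / (9.81 * 3669)
e = 1.435 * 1829.9383 / 35992.89
e = 0.072958 m = 73.0 mm

73.0


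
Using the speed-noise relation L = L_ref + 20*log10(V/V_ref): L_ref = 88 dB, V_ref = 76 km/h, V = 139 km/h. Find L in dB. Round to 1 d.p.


V/V_ref = 139 / 76 = 1.828947
log10(1.828947) = 0.262201
20 * 0.262201 = 5.244
L = 88 + 5.244 = 93.2 dB

93.2


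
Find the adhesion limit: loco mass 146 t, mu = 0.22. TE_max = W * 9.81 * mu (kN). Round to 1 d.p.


TE_max = W * g * mu
TE_max = 146 * 9.81 * 0.22
TE_max = 1432.26 * 0.22
TE_max = 315.1 kN

315.1


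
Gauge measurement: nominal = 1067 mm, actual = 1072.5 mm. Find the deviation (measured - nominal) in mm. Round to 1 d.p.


Deviation = measured - nominal
Deviation = 1072.5 - 1067
Deviation = 5.5 mm

5.5


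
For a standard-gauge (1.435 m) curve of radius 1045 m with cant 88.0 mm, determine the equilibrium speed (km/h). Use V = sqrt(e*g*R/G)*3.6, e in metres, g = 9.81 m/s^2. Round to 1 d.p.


Convert cant: e = 88.0 mm = 0.0880 m
V_ms = sqrt(0.0880 * 9.81 * 1045 / 1.435)
V_ms = sqrt(628.660348) = 25.0731 m/s
V = 25.0731 * 3.6 = 90.3 km/h

90.3


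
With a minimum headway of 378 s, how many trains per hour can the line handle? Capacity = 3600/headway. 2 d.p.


Capacity = 3600 / headway
Capacity = 3600 / 378
Capacity = 9.52 trains/hour

9.52


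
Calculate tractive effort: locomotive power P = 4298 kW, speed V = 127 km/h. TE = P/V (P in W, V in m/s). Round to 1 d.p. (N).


Convert: P = 4298 kW = 4298000 W
V = 127 / 3.6 = 35.2778 m/s
TE = 4298000 / 35.2778
TE = 121833.1 N

121833.1


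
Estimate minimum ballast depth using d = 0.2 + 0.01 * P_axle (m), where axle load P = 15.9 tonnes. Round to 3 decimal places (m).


d = 0.2 + 0.01 * 15.9
d = 0.2 + 0.159
d = 0.359 m

0.359


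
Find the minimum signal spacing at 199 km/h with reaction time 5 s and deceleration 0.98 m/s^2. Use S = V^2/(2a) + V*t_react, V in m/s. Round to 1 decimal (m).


V = 199 / 3.6 = 55.2778 m/s
Braking distance = 55.2778^2 / (2*0.98) = 1558.9963 m
Sighting distance = 55.2778 * 5 = 276.3889 m
S = 1558.9963 + 276.3889 = 1835.4 m

1835.4


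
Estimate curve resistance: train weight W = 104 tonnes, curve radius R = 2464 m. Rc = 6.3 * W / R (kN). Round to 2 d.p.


Rc = 6.3 * W / R
Rc = 6.3 * 104 / 2464
Rc = 655.2 / 2464
Rc = 0.27 kN

0.27


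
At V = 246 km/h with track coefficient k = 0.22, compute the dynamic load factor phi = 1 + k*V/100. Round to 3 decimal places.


phi = 1 + k * V / 100
phi = 1 + 0.22 * 246 / 100
phi = 1 + 0.5412
phi = 1.541

1.541


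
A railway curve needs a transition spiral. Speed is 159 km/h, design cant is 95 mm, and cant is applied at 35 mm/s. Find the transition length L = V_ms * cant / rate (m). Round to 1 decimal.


Convert speed: V = 159 / 3.6 = 44.1667 m/s
L = 44.1667 * 95 / 35
L = 4195.8333 / 35
L = 119.9 m

119.9


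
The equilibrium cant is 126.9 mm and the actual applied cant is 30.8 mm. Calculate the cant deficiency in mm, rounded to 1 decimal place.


Cant deficiency = equilibrium cant - actual cant
CD = 126.9 - 30.8
CD = 96.1 mm

96.1


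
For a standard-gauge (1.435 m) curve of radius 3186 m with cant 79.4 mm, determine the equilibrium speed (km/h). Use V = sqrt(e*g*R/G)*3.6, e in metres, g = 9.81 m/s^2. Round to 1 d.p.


Convert cant: e = 79.4 mm = 0.0794 m
V_ms = sqrt(0.0794 * 9.81 * 3186 / 1.435)
V_ms = sqrt(1729.351919) = 41.5855 m/s
V = 41.5855 * 3.6 = 149.7 km/h

149.7


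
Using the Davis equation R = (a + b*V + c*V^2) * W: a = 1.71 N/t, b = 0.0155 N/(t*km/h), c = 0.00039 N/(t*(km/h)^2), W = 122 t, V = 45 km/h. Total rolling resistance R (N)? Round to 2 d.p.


b*V = 0.0155 * 45 = 0.6975
c*V^2 = 0.00039 * 2025 = 0.78975
R_per_t = 1.71 + 0.6975 + 0.78975 = 3.19725 N/t
R_total = 3.19725 * 122 = 390.06 N

390.06


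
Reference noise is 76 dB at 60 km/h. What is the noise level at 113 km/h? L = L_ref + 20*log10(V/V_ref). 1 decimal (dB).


V/V_ref = 113 / 60 = 1.883333
log10(1.883333) = 0.274927
20 * 0.274927 = 5.4985
L = 76 + 5.4985 = 81.5 dB

81.5


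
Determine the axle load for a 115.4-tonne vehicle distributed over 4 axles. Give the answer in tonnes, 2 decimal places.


Load per axle = total weight / number of axles
Load = 115.4 / 4
Load = 28.85 tonnes

28.85


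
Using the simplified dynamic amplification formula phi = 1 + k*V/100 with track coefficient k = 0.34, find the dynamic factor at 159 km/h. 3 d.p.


phi = 1 + k * V / 100
phi = 1 + 0.34 * 159 / 100
phi = 1 + 0.5406
phi = 1.541

1.541


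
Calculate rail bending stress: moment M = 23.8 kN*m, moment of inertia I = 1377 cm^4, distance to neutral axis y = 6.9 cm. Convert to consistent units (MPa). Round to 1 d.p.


Convert units:
M = 23.8 kN*m = 23800000 N*mm
y = 6.9 cm = 69 mm
I = 1377 cm^4 = 13770000 mm^4
sigma = 23800000 * 69 / 13770000
sigma = 119.3 MPa

119.3


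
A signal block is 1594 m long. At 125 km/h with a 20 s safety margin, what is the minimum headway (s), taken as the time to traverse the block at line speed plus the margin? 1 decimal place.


V = 125 / 3.6 = 34.7222 m/s
Block traversal time = 1594 / 34.7222 = 45.9072 s
Headway = 45.9072 + 20
Headway = 65.9 s

65.9


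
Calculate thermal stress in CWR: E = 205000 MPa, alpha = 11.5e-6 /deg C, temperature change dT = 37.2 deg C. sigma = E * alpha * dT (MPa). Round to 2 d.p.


sigma = E * alpha * dT
sigma = 205000 * 11.5e-6 * 37.2
sigma = 2.3575 * 37.2
sigma = 87.70 MPa

87.70


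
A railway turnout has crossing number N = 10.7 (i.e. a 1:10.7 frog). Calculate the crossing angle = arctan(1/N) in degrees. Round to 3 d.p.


1/N = 1/10.7 = 0.093458
angle = arctan(0.093458) = 0.093187 rad
angle = 0.093187 * 180/pi = 5.339 degrees

5.339


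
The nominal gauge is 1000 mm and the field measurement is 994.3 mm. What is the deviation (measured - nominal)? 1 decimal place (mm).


Deviation = measured - nominal
Deviation = 994.3 - 1000
Deviation = -5.7 mm

-5.7


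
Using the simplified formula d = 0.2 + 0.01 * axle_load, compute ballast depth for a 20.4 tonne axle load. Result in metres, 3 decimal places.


d = 0.2 + 0.01 * 20.4
d = 0.2 + 0.204
d = 0.404 m

0.404


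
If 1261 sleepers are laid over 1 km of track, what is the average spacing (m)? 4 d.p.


Spacing = 1000 m / number of sleepers
Spacing = 1000 / 1261
Spacing = 0.7930 m

0.7930


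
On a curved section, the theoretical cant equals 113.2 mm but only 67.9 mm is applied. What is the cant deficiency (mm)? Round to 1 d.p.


Cant deficiency = equilibrium cant - actual cant
CD = 113.2 - 67.9
CD = 45.3 mm

45.3


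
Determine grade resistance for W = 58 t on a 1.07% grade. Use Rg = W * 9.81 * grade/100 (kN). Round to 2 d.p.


Rg = W * 9.81 * grade / 100
Rg = 58 * 9.81 * 1.07 / 100
Rg = 568.98 * 0.0107
Rg = 6.09 kN

6.09


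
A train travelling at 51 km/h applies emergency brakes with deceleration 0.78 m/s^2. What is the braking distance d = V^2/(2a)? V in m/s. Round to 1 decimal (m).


Convert speed: V = 51 / 3.6 = 14.1667 m/s
V^2 = 200.6944
d = 200.6944 / (2 * 0.78)
d = 200.6944 / 1.56
d = 128.7 m

128.7


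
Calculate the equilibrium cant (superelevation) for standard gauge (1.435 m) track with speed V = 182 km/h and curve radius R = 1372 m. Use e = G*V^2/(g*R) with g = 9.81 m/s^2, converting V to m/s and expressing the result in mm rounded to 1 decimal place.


Convert speed: V = 182 / 3.6 = 50.5556 m/s
Apply formula: e = 1.435 * 50.5556^2 / (9.81 * 1372)
e = 1.435 * 2555.8642 / 13459.32
e = 0.2725 m = 272.5 mm

272.5


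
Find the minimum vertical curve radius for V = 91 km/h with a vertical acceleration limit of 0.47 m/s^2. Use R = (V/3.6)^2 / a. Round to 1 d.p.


Convert speed: V = 91 / 3.6 = 25.2778 m/s
V^2 = 638.966 m^2/s^2
R_v = 638.966 / 0.47
R_v = 1359.5 m

1359.5


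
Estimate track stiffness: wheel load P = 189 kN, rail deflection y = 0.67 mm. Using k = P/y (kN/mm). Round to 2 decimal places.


Track stiffness k = P / y
k = 189 / 0.67
k = 282.09 kN/mm

282.09


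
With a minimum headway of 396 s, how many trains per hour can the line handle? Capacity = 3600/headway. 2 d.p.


Capacity = 3600 / headway
Capacity = 3600 / 396
Capacity = 9.09 trains/hour

9.09


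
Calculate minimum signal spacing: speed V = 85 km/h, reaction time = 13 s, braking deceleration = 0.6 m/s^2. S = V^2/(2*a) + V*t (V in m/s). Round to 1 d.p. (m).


V = 85 / 3.6 = 23.6111 m/s
Braking distance = 23.6111^2 / (2*0.6) = 464.5705 m
Sighting distance = 23.6111 * 13 = 306.9444 m
S = 464.5705 + 306.9444 = 771.5 m

771.5


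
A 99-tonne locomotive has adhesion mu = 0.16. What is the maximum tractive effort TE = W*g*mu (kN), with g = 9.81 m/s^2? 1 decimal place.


TE_max = W * g * mu
TE_max = 99 * 9.81 * 0.16
TE_max = 971.19 * 0.16
TE_max = 155.4 kN

155.4


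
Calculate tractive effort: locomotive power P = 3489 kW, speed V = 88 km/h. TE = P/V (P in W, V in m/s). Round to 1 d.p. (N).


Convert: P = 3489 kW = 3489000 W
V = 88 / 3.6 = 24.4444 m/s
TE = 3489000 / 24.4444
TE = 142731.8 N

142731.8


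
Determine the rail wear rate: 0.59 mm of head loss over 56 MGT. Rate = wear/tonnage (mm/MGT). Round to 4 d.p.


Wear rate = total wear / cumulative tonnage
Rate = 0.59 / 56
Rate = 0.0105 mm/MGT

0.0105


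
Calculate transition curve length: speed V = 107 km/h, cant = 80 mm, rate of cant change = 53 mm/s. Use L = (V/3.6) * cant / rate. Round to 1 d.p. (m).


Convert speed: V = 107 / 3.6 = 29.7222 m/s
L = 29.7222 * 80 / 53
L = 2377.7778 / 53
L = 44.9 m

44.9


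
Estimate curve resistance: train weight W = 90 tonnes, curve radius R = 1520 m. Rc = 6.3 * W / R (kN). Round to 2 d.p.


Rc = 6.3 * W / R
Rc = 6.3 * 90 / 1520
Rc = 567.0 / 1520
Rc = 0.37 kN

0.37


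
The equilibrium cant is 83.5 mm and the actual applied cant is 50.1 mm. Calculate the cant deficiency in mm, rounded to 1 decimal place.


Cant deficiency = equilibrium cant - actual cant
CD = 83.5 - 50.1
CD = 33.4 mm

33.4


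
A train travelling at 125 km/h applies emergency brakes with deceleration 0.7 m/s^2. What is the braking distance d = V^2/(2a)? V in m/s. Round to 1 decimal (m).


Convert speed: V = 125 / 3.6 = 34.7222 m/s
V^2 = 1205.6327
d = 1205.6327 / (2 * 0.7)
d = 1205.6327 / 1.4
d = 861.2 m

861.2
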